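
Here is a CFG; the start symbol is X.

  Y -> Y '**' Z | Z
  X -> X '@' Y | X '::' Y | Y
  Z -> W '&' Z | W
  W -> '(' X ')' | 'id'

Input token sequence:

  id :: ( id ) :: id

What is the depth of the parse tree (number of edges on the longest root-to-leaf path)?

9

[X [X [X [Y [Z [W id]]]] :: [Y [Z [W ( [X [Y [Z [W id]]]] )]]]] :: [Y [Z [W id]]]]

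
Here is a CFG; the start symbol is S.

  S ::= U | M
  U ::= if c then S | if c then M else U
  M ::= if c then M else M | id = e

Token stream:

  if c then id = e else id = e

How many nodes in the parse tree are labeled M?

3

[S [M if c then [M id = e] else [M id = e]]]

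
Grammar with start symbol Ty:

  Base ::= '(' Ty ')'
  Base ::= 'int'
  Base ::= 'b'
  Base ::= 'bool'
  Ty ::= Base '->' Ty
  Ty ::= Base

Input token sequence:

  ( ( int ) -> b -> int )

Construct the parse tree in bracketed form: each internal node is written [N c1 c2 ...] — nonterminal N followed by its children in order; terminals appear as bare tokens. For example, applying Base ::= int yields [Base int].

Ty
Base
( Ty )
( Base -> Ty )
( ( Ty ) -> Ty )
( ( Base ) -> Ty )
( ( int ) -> Ty )
( ( int ) -> Base -> Ty )
( ( int ) -> b -> Ty )
( ( int ) -> b -> Base )
( ( int ) -> b -> int )

[Ty [Base ( [Ty [Base ( [Ty [Base int]] )] -> [Ty [Base b] -> [Ty [Base int]]]] )]]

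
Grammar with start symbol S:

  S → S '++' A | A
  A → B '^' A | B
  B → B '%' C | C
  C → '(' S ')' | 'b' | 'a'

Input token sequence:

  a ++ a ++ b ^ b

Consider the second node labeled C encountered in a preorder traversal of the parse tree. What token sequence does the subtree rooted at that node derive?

a

[S [S [S [A [B [C a]]]] ++ [A [B [C a]]]] ++ [A [B [C b]] ^ [A [B [C b]]]]]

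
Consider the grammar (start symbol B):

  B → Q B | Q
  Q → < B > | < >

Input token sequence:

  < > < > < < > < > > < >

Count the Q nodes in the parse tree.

[B [Q < >] [B [Q < >] [B [Q < [B [Q < >] [B [Q < >]]] >] [B [Q < >]]]]]

6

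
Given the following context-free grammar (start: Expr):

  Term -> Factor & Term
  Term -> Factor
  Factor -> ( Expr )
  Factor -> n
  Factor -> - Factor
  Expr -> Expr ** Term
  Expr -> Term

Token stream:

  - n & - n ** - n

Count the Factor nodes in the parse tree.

[Expr [Expr [Term [Factor - [Factor n]] & [Term [Factor - [Factor n]]]]] ** [Term [Factor - [Factor n]]]]

6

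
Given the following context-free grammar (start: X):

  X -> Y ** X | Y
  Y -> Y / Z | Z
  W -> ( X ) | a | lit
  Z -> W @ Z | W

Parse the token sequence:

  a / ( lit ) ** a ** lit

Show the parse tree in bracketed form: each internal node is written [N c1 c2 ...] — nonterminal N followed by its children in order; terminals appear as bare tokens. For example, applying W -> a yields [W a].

[X [Y [Y [Z [W a]]] / [Z [W ( [X [Y [Z [W lit]]]] )]]] ** [X [Y [Z [W a]]] ** [X [Y [Z [W lit]]]]]]

X
Y ** X
Y / Z ** X
Z / Z ** X
W / Z ** X
a / Z ** X
a / W ** X
a / ( X ) ** X
a / ( Y ) ** X
a / ( Z ) ** X
a / ( W ) ** X
a / ( lit ) ** X
a / ( lit ) ** Y ** X
a / ( lit ) ** Z ** X
a / ( lit ) ** W ** X
a / ( lit ) ** a ** X
a / ( lit ) ** a ** Y
a / ( lit ) ** a ** Z
a / ( lit ) ** a ** W
a / ( lit ) ** a ** lit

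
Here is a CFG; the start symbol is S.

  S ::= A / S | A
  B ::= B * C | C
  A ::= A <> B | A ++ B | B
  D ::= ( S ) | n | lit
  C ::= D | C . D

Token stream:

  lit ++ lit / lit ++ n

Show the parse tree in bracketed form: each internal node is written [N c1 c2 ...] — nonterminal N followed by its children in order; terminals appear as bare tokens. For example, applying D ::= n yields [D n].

[S [A [A [B [C [D lit]]]] ++ [B [C [D lit]]]] / [S [A [A [B [C [D lit]]]] ++ [B [C [D n]]]]]]

S
A / S
A ++ B / S
B ++ B / S
C ++ B / S
D ++ B / S
lit ++ B / S
lit ++ C / S
lit ++ D / S
lit ++ lit / S
lit ++ lit / A
lit ++ lit / A ++ B
lit ++ lit / B ++ B
lit ++ lit / C ++ B
lit ++ lit / D ++ B
lit ++ lit / lit ++ B
lit ++ lit / lit ++ C
lit ++ lit / lit ++ D
lit ++ lit / lit ++ n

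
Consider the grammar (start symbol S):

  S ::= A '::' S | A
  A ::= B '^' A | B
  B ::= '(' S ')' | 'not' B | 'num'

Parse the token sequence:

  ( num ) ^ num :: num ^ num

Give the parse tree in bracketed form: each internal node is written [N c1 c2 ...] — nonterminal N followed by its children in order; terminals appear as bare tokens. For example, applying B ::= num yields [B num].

[S [A [B ( [S [A [B num]]] )] ^ [A [B num]]] :: [S [A [B num] ^ [A [B num]]]]]

S
A :: S
B ^ A :: S
( S ) ^ A :: S
( A ) ^ A :: S
( B ) ^ A :: S
( num ) ^ A :: S
( num ) ^ B :: S
( num ) ^ num :: S
( num ) ^ num :: A
( num ) ^ num :: B ^ A
( num ) ^ num :: num ^ A
( num ) ^ num :: num ^ B
( num ) ^ num :: num ^ num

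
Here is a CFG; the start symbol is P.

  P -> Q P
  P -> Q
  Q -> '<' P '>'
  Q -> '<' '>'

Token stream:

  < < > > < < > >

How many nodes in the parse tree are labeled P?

[P [Q < [P [Q < >]] >] [P [Q < [P [Q < >]] >]]]

4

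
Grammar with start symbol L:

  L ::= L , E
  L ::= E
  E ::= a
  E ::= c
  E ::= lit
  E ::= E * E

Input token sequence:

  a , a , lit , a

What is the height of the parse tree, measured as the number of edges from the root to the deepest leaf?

5

[L [L [L [L [E a]] , [E a]] , [E lit]] , [E a]]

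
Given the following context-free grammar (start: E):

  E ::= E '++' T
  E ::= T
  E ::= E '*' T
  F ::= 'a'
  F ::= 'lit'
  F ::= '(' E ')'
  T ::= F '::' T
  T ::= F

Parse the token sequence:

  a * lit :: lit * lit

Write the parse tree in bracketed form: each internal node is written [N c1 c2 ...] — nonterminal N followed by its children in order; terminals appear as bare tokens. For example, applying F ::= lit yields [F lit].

E
E * T
E * T * T
T * T * T
F * T * T
a * T * T
a * F :: T * T
a * lit :: T * T
a * lit :: F * T
a * lit :: lit * T
a * lit :: lit * F
a * lit :: lit * lit

[E [E [E [T [F a]]] * [T [F lit] :: [T [F lit]]]] * [T [F lit]]]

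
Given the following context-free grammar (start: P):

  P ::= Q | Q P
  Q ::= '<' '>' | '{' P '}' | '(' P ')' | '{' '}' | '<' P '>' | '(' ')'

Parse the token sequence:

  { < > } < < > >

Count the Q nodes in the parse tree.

4

[P [Q { [P [Q < >]] }] [P [Q < [P [Q < >]] >]]]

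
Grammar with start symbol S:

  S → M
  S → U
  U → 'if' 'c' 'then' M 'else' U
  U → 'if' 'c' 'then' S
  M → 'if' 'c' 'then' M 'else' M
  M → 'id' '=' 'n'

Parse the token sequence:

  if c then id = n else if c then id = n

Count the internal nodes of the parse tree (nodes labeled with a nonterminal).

6

[S [U if c then [M id = n] else [U if c then [S [M id = n]]]]]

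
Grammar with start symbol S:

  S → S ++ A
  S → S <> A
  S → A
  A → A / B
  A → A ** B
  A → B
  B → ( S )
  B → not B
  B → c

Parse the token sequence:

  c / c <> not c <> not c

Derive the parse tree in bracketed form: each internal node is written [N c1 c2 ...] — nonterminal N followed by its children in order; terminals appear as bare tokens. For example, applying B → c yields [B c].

[S [S [S [A [A [B c]] / [B c]]] <> [A [B not [B c]]]] <> [A [B not [B c]]]]

S
S <> A
S <> A <> A
A <> A <> A
A / B <> A <> A
B / B <> A <> A
c / B <> A <> A
c / c <> A <> A
c / c <> B <> A
c / c <> not B <> A
c / c <> not c <> A
c / c <> not c <> B
c / c <> not c <> not B
c / c <> not c <> not c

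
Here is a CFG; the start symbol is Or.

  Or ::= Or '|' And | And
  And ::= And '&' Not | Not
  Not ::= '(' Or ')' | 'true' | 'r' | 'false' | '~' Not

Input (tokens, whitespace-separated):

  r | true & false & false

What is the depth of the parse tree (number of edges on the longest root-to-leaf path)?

[Or [Or [And [Not r]]] | [And [And [And [Not true]] & [Not false]] & [Not false]]]

5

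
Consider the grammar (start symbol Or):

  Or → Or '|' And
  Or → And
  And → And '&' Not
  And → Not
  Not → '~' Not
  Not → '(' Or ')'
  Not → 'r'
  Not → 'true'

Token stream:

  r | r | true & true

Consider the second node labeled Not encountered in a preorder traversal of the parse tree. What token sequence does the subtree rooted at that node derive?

r

[Or [Or [Or [And [Not r]]] | [And [Not r]]] | [And [And [Not true]] & [Not true]]]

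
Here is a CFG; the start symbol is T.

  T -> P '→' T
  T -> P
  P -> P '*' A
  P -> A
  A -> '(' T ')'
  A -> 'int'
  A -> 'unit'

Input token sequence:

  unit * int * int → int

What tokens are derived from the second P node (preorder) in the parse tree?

unit * int

[T [P [P [P [A unit]] * [A int]] * [A int]] → [T [P [A int]]]]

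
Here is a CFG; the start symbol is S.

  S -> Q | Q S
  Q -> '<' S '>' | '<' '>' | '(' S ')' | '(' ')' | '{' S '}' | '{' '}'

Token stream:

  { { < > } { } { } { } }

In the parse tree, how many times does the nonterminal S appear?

[S [Q { [S [Q { [S [Q < >]] }] [S [Q { }] [S [Q { }] [S [Q { }]]]]] }]]

6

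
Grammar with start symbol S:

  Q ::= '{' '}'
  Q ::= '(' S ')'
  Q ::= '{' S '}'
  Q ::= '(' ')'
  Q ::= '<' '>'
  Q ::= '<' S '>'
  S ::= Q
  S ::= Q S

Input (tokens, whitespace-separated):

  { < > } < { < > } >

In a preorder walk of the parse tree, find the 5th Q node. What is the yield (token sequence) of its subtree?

[S [Q { [S [Q < >]] }] [S [Q < [S [Q { [S [Q < >]] }]] >]]]

< >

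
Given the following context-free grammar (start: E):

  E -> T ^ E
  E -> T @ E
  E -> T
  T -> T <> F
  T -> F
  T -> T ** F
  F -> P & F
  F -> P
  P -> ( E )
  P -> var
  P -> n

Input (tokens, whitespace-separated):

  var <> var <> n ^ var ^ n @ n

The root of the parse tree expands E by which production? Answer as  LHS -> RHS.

[E [T [T [T [F [P var]]] <> [F [P var]]] <> [F [P n]]] ^ [E [T [F [P var]]] ^ [E [T [F [P n]]] @ [E [T [F [P n]]]]]]]

E -> T ^ E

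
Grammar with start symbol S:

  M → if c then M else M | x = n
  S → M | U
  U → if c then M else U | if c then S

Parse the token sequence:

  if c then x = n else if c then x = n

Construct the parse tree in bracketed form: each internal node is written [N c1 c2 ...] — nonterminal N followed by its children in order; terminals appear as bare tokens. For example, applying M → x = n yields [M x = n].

[S [U if c then [M x = n] else [U if c then [S [M x = n]]]]]

S
U
if c then M else U
if c then x = n else U
if c then x = n else if c then S
if c then x = n else if c then M
if c then x = n else if c then x = n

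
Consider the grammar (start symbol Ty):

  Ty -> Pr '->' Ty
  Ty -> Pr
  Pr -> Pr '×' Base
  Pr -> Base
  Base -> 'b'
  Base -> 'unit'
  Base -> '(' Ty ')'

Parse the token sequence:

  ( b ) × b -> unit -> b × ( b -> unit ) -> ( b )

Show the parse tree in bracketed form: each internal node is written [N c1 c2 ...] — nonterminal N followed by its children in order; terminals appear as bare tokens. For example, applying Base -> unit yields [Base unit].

[Ty [Pr [Pr [Base ( [Ty [Pr [Base b]]] )]] × [Base b]] -> [Ty [Pr [Base unit]] -> [Ty [Pr [Pr [Base b]] × [Base ( [Ty [Pr [Base b]] -> [Ty [Pr [Base unit]]]] )]] -> [Ty [Pr [Base ( [Ty [Pr [Base b]]] )]]]]]]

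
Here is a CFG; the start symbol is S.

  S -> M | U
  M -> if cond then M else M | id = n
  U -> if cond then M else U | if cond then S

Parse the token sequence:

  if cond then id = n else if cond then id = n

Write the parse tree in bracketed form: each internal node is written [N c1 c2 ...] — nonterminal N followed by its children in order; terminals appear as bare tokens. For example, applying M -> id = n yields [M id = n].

[S [U if cond then [M id = n] else [U if cond then [S [M id = n]]]]]

S
U
if cond then M else U
if cond then id = n else U
if cond then id = n else if cond then S
if cond then id = n else if cond then M
if cond then id = n else if cond then id = n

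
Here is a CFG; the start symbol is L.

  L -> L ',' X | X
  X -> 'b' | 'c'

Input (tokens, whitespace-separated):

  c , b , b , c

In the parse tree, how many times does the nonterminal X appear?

[L [L [L [L [X c]] , [X b]] , [X b]] , [X c]]

4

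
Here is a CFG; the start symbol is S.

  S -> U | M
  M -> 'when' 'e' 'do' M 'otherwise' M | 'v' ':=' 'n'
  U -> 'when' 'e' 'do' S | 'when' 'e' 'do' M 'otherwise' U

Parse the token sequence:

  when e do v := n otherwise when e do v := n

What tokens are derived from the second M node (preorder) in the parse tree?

[S [U when e do [M v := n] otherwise [U when e do [S [M v := n]]]]]

v := n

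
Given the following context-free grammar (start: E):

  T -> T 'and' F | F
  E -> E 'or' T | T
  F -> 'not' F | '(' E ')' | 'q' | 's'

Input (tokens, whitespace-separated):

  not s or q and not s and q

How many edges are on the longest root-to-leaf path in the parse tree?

5

[E [E [T [F not [F s]]]] or [T [T [T [F q]] and [F not [F s]]] and [F q]]]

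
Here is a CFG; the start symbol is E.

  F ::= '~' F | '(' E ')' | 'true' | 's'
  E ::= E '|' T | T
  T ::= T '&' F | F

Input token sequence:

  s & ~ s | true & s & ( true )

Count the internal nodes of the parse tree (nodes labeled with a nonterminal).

[E [E [T [T [F s]] & [F ~ [F s]]]] | [T [T [T [F true]] & [F s]] & [F ( [E [T [F true]]] )]]]

16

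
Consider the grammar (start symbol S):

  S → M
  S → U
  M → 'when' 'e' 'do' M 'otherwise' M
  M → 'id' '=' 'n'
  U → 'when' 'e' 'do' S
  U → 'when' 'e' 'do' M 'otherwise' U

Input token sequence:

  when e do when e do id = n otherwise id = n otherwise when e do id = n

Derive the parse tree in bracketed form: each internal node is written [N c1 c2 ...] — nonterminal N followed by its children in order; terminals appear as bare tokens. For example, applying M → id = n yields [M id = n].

[S [U when e do [M when e do [M id = n] otherwise [M id = n]] otherwise [U when e do [S [M id = n]]]]]

S
U
when e do M otherwise U
when e do when e do M otherwise M otherwise U
when e do when e do id = n otherwise M otherwise U
when e do when e do id = n otherwise id = n otherwise U
when e do when e do id = n otherwise id = n otherwise when e do S
when e do when e do id = n otherwise id = n otherwise when e do M
when e do when e do id = n otherwise id = n otherwise when e do id = n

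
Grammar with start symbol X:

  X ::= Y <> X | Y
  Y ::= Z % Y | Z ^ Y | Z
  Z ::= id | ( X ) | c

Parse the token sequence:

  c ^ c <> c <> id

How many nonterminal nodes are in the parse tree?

11

[X [Y [Z c] ^ [Y [Z c]]] <> [X [Y [Z c]] <> [X [Y [Z id]]]]]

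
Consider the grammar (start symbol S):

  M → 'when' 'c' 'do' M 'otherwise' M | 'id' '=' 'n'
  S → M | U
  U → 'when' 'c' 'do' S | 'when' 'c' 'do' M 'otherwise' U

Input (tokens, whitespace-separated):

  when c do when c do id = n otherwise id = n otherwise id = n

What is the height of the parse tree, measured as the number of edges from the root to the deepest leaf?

[S [M when c do [M when c do [M id = n] otherwise [M id = n]] otherwise [M id = n]]]

4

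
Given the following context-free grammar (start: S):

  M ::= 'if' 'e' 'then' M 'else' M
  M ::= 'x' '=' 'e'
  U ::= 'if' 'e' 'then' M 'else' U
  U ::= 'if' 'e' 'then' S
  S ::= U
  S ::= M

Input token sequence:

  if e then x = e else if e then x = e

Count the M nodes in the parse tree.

2

[S [U if e then [M x = e] else [U if e then [S [M x = e]]]]]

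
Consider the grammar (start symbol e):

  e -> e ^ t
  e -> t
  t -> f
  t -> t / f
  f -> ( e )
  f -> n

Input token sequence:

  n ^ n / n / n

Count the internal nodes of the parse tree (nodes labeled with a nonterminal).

[e [e [t [f n]]] ^ [t [t [t [f n]] / [f n]] / [f n]]]

10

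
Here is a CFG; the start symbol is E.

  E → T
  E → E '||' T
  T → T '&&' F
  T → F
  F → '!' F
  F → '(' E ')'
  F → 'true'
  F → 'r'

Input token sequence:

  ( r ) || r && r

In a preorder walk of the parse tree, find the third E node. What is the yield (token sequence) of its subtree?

[E [E [T [F ( [E [T [F r]]] )]]] || [T [T [F r]] && [F r]]]

r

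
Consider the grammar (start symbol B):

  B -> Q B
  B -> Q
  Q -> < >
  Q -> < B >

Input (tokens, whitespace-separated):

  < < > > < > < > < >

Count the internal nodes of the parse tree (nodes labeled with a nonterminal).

[B [Q < [B [Q < >]] >] [B [Q < >] [B [Q < >] [B [Q < >]]]]]

10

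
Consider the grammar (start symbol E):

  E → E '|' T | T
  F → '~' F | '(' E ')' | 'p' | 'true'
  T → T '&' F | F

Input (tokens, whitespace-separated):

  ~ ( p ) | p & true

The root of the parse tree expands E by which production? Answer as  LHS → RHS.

[E [E [T [F ~ [F ( [E [T [F p]]] )]]]] | [T [T [F p]] & [F true]]]

E → E '|' T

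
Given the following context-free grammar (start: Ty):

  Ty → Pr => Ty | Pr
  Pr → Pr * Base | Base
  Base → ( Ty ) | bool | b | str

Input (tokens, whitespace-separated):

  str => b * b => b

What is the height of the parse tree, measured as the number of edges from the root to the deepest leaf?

5

[Ty [Pr [Base str]] => [Ty [Pr [Pr [Base b]] * [Base b]] => [Ty [Pr [Base b]]]]]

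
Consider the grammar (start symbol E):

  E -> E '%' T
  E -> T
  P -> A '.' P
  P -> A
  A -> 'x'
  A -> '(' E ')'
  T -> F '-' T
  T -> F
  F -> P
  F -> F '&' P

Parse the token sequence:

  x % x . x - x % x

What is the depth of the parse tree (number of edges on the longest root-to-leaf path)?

[E [E [E [T [F [P [A x]]]]] % [T [F [P [A x] . [P [A x]]]] - [T [F [P [A x]]]]]] % [T [F [P [A x]]]]]

7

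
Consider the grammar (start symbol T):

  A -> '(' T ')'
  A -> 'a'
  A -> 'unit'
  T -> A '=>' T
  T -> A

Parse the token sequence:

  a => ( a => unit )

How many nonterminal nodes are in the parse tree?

8

[T [A a] => [T [A ( [T [A a] => [T [A unit]]] )]]]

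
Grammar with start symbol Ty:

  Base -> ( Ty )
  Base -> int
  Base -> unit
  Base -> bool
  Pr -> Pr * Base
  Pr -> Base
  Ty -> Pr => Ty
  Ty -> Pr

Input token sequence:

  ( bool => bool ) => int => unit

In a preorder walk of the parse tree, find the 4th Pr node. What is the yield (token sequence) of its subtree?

int

[Ty [Pr [Base ( [Ty [Pr [Base bool]] => [Ty [Pr [Base bool]]]] )]] => [Ty [Pr [Base int]] => [Ty [Pr [Base unit]]]]]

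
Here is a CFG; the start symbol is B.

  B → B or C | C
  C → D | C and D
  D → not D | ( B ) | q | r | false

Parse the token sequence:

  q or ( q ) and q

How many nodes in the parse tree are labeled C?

4

[B [B [C [D q]]] or [C [C [D ( [B [C [D q]]] )]] and [D q]]]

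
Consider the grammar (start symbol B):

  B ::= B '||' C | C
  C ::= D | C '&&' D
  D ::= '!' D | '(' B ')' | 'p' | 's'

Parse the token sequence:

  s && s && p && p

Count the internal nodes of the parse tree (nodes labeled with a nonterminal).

[B [C [C [C [C [D s]] && [D s]] && [D p]] && [D p]]]

9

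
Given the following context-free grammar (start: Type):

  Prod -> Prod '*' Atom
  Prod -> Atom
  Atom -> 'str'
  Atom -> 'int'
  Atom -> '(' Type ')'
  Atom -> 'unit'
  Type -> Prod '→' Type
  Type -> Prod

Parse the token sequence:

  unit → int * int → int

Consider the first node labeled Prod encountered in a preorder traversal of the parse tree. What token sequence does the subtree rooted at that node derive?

[Type [Prod [Atom unit]] → [Type [Prod [Prod [Atom int]] * [Atom int]] → [Type [Prod [Atom int]]]]]

unit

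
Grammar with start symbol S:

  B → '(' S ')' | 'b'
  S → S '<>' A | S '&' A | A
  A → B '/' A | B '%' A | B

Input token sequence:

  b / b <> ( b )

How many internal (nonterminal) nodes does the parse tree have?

11

[S [S [A [B b] / [A [B b]]]] <> [A [B ( [S [A [B b]]] )]]]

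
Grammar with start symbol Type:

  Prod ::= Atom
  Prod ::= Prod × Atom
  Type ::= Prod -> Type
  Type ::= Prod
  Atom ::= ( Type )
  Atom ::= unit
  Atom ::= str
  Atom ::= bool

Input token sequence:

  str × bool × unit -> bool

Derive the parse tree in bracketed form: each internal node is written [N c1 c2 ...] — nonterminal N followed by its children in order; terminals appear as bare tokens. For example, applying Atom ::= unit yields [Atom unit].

[Type [Prod [Prod [Prod [Atom str]] × [Atom bool]] × [Atom unit]] -> [Type [Prod [Atom bool]]]]

Type
Prod -> Type
Prod × Atom -> Type
Prod × Atom × Atom -> Type
Atom × Atom × Atom -> Type
str × Atom × Atom -> Type
str × bool × Atom -> Type
str × bool × unit -> Type
str × bool × unit -> Prod
str × bool × unit -> Atom
str × bool × unit -> bool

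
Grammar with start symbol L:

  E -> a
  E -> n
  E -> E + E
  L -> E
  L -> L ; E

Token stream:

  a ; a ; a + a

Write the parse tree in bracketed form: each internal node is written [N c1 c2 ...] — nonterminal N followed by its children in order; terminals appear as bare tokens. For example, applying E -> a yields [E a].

[L [L [L [E a]] ; [E a]] ; [E [E a] + [E a]]]

L
L ; E
L ; E ; E
E ; E ; E
a ; E ; E
a ; a ; E
a ; a ; E + E
a ; a ; a + E
a ; a ; a + a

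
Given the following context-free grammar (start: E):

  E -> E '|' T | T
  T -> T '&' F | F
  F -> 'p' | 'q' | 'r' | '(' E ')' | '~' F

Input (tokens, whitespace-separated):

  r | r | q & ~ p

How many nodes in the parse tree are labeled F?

[E [E [E [T [F r]]] | [T [F r]]] | [T [T [F q]] & [F ~ [F p]]]]

5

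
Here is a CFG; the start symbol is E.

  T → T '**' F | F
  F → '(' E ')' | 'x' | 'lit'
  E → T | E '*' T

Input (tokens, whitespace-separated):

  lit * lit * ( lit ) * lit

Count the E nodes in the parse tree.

[E [E [E [E [T [F lit]]] * [T [F lit]]] * [T [F ( [E [T [F lit]]] )]]] * [T [F lit]]]

5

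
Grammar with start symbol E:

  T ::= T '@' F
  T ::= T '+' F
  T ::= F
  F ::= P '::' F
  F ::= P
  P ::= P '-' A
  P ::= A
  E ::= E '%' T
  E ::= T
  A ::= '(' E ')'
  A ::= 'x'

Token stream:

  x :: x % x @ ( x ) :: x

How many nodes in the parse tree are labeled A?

6

[E [E [T [F [P [A x]] :: [F [P [A x]]]]]] % [T [T [F [P [A x]]]] @ [F [P [A ( [E [T [F [P [A x]]]]] )]] :: [F [P [A x]]]]]]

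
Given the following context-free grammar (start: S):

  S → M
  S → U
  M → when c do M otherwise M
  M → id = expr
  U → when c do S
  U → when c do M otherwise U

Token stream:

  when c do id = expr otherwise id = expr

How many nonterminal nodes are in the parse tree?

4

[S [M when c do [M id = expr] otherwise [M id = expr]]]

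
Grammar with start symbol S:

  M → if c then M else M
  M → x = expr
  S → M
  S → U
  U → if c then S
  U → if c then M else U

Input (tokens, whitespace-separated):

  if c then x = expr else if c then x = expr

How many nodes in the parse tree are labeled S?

2

[S [U if c then [M x = expr] else [U if c then [S [M x = expr]]]]]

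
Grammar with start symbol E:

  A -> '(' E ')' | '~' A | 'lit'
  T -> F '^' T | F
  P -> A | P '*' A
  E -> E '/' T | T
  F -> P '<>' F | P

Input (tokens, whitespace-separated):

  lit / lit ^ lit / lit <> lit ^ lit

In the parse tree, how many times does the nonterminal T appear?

5

[E [E [E [T [F [P [A lit]]]]] / [T [F [P [A lit]]] ^ [T [F [P [A lit]]]]]] / [T [F [P [A lit]] <> [F [P [A lit]]]] ^ [T [F [P [A lit]]]]]]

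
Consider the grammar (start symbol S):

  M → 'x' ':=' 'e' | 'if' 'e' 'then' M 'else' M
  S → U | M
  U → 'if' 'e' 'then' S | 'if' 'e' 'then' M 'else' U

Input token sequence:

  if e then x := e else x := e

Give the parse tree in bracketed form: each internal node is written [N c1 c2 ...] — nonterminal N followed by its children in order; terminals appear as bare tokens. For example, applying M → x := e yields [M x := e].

S
M
if e then M else M
if e then x := e else M
if e then x := e else x := e

[S [M if e then [M x := e] else [M x := e]]]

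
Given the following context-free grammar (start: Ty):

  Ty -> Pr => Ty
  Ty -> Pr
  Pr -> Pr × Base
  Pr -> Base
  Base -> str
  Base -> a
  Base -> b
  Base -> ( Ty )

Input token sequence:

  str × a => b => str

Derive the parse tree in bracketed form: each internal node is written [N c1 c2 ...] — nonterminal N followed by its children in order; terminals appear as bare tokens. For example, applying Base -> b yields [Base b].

[Ty [Pr [Pr [Base str]] × [Base a]] => [Ty [Pr [Base b]] => [Ty [Pr [Base str]]]]]

Ty
Pr => Ty
Pr × Base => Ty
Base × Base => Ty
str × Base => Ty
str × a => Ty
str × a => Pr => Ty
str × a => Base => Ty
str × a => b => Ty
str × a => b => Pr
str × a => b => Base
str × a => b => str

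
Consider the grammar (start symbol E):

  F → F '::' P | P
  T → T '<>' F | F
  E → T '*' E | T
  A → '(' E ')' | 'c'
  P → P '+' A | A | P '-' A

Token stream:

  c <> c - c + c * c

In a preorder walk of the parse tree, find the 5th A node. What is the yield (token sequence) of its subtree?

[E [T [T [F [P [A c]]]] <> [F [P [P [P [A c]] - [A c]] + [A c]]]] * [E [T [F [P [A c]]]]]]

c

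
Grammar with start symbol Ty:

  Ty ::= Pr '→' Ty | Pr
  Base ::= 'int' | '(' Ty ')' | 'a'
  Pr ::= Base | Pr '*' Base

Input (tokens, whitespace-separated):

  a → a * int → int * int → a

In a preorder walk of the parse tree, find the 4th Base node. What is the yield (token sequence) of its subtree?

int

[Ty [Pr [Base a]] → [Ty [Pr [Pr [Base a]] * [Base int]] → [Ty [Pr [Pr [Base int]] * [Base int]] → [Ty [Pr [Base a]]]]]]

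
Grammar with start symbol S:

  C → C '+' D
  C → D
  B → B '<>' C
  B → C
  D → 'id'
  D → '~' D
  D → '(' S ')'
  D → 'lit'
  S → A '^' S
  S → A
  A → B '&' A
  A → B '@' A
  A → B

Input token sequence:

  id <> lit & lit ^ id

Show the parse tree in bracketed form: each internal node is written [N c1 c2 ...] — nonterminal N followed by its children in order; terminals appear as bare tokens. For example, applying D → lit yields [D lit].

S
A ^ S
B & A ^ S
B <> C & A ^ S
C <> C & A ^ S
D <> C & A ^ S
id <> C & A ^ S
id <> D & A ^ S
id <> lit & A ^ S
id <> lit & B ^ S
id <> lit & C ^ S
id <> lit & D ^ S
id <> lit & lit ^ S
id <> lit & lit ^ A
id <> lit & lit ^ B
id <> lit & lit ^ C
id <> lit & lit ^ D
id <> lit & lit ^ id

[S [A [B [B [C [D id]]] <> [C [D lit]]] & [A [B [C [D lit]]]]] ^ [S [A [B [C [D id]]]]]]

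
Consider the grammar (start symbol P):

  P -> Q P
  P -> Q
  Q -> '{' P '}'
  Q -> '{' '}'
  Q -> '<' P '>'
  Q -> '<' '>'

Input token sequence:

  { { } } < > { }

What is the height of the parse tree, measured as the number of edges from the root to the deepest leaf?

[P [Q { [P [Q { }]] }] [P [Q < >] [P [Q { }]]]]

4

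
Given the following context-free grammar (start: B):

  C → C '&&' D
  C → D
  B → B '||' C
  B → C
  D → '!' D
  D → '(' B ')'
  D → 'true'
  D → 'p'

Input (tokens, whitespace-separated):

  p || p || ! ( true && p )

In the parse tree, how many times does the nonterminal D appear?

[B [B [B [C [D p]]] || [C [D p]]] || [C [D ! [D ( [B [C [C [D true]] && [D p]]] )]]]]

6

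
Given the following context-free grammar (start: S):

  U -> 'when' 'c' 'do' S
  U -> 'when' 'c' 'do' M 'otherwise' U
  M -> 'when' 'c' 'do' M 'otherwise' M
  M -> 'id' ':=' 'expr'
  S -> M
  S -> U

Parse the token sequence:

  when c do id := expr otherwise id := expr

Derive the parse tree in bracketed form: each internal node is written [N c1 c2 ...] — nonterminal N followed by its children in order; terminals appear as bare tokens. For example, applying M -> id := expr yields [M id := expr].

S
M
when c do M otherwise M
when c do id := expr otherwise M
when c do id := expr otherwise id := expr

[S [M when c do [M id := expr] otherwise [M id := expr]]]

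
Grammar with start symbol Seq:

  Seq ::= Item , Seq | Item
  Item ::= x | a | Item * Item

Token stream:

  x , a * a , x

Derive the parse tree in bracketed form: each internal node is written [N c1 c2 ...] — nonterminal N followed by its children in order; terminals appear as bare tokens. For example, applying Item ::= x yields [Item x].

[Seq [Item x] , [Seq [Item [Item a] * [Item a]] , [Seq [Item x]]]]

Seq
Item , Seq
x , Seq
x , Item , Seq
x , Item * Item , Seq
x , a * Item , Seq
x , a * a , Seq
x , a * a , Item
x , a * a , x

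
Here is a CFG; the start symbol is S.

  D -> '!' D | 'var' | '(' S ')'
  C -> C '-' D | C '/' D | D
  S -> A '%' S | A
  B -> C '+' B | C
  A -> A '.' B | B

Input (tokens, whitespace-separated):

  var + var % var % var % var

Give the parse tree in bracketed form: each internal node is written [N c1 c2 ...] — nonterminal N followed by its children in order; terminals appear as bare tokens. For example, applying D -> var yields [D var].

[S [A [B [C [D var]] + [B [C [D var]]]]] % [S [A [B [C [D var]]]] % [S [A [B [C [D var]]]] % [S [A [B [C [D var]]]]]]]]

S
A % S
B % S
C + B % S
D + B % S
var + B % S
var + C % S
var + D % S
var + var % S
var + var % A % S
var + var % B % S
var + var % C % S
var + var % D % S
var + var % var % S
var + var % var % A % S
var + var % var % B % S
var + var % var % C % S
var + var % var % D % S
var + var % var % var % S
var + var % var % var % A
var + var % var % var % B
var + var % var % var % C
var + var % var % var % D
var + var % var % var % var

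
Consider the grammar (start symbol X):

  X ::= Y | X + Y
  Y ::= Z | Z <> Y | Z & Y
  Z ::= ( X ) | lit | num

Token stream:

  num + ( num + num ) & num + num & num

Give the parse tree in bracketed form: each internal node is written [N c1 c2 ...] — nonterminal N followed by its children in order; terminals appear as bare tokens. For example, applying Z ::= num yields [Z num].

[X [X [X [Y [Z num]]] + [Y [Z ( [X [X [Y [Z num]]] + [Y [Z num]]] )] & [Y [Z num]]]] + [Y [Z num] & [Y [Z num]]]]

X
X + Y
X + Y + Y
Y + Y + Y
Z + Y + Y
num + Y + Y
num + Z & Y + Y
num + ( X ) & Y + Y
num + ( X + Y ) & Y + Y
num + ( Y + Y ) & Y + Y
num + ( Z + Y ) & Y + Y
num + ( num + Y ) & Y + Y
num + ( num + Z ) & Y + Y
num + ( num + num ) & Y + Y
num + ( num + num ) & Z + Y
num + ( num + num ) & num + Y
num + ( num + num ) & num + Z & Y
num + ( num + num ) & num + num & Y
num + ( num + num ) & num + num & Z
num + ( num + num ) & num + num & num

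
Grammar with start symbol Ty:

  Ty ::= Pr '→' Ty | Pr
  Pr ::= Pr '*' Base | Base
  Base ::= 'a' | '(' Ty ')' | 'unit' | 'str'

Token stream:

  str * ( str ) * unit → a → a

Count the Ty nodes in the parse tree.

[Ty [Pr [Pr [Pr [Base str]] * [Base ( [Ty [Pr [Base str]]] )]] * [Base unit]] → [Ty [Pr [Base a]] → [Ty [Pr [Base a]]]]]

4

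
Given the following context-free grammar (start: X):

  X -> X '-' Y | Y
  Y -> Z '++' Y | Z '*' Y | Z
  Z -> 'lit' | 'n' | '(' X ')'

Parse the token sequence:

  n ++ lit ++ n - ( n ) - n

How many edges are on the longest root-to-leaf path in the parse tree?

7

[X [X [X [Y [Z n] ++ [Y [Z lit] ++ [Y [Z n]]]]] - [Y [Z ( [X [Y [Z n]]] )]]] - [Y [Z n]]]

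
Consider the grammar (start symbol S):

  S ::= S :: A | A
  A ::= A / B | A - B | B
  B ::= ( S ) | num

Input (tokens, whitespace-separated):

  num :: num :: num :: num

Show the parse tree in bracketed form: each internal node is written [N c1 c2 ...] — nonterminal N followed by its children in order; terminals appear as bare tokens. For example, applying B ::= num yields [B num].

[S [S [S [S [A [B num]]] :: [A [B num]]] :: [A [B num]]] :: [A [B num]]]

S
S :: A
S :: A :: A
S :: A :: A :: A
A :: A :: A :: A
B :: A :: A :: A
num :: A :: A :: A
num :: B :: A :: A
num :: num :: A :: A
num :: num :: B :: A
num :: num :: num :: A
num :: num :: num :: B
num :: num :: num :: num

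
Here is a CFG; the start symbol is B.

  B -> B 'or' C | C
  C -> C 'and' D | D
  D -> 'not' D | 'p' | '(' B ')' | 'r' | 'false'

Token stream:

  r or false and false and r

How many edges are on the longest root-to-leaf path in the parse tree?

5

[B [B [C [D r]]] or [C [C [C [D false]] and [D false]] and [D r]]]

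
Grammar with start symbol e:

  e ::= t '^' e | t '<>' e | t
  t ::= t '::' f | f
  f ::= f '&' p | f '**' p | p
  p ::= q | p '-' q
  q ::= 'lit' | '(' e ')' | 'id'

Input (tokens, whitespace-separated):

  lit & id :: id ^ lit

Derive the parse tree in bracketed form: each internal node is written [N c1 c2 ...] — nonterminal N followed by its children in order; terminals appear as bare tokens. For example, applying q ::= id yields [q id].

e
t ^ e
t :: f ^ e
f :: f ^ e
f & p :: f ^ e
p & p :: f ^ e
q & p :: f ^ e
lit & p :: f ^ e
lit & q :: f ^ e
lit & id :: f ^ e
lit & id :: p ^ e
lit & id :: q ^ e
lit & id :: id ^ e
lit & id :: id ^ t
lit & id :: id ^ f
lit & id :: id ^ p
lit & id :: id ^ q
lit & id :: id ^ lit

[e [t [t [f [f [p [q lit]]] & [p [q id]]]] :: [f [p [q id]]]] ^ [e [t [f [p [q lit]]]]]]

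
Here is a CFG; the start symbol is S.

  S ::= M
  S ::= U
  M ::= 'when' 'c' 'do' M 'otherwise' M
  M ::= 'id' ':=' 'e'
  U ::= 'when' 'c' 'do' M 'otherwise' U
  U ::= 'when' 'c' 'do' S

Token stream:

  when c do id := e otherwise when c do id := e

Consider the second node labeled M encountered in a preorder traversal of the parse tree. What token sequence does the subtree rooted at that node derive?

id := e

[S [U when c do [M id := e] otherwise [U when c do [S [M id := e]]]]]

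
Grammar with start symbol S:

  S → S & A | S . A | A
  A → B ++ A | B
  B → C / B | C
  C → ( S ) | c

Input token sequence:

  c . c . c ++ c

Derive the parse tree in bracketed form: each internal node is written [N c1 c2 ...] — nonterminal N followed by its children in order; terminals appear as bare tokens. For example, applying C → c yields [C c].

[S [S [S [A [B [C c]]]] . [A [B [C c]]]] . [A [B [C c]] ++ [A [B [C c]]]]]

S
S . A
S . A . A
A . A . A
B . A . A
C . A . A
c . A . A
c . B . A
c . C . A
c . c . A
c . c . B ++ A
c . c . C ++ A
c . c . c ++ A
c . c . c ++ B
c . c . c ++ C
c . c . c ++ c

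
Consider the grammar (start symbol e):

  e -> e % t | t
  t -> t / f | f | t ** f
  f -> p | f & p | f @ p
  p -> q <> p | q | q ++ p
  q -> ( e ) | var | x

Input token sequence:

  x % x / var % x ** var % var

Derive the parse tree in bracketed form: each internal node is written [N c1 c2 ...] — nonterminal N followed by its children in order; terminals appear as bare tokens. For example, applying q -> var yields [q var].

[e [e [e [e [t [f [p [q x]]]]] % [t [t [f [p [q x]]]] / [f [p [q var]]]]] % [t [t [f [p [q x]]]] ** [f [p [q var]]]]] % [t [f [p [q var]]]]]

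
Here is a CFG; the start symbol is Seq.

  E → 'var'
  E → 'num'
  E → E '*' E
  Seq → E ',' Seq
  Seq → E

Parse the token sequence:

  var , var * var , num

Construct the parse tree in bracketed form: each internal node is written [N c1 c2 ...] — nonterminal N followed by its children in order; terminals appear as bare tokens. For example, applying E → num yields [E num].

[Seq [E var] , [Seq [E [E var] * [E var]] , [Seq [E num]]]]

Seq
E , Seq
var , Seq
var , E , Seq
var , E * E , Seq
var , var * E , Seq
var , var * var , Seq
var , var * var , E
var , var * var , num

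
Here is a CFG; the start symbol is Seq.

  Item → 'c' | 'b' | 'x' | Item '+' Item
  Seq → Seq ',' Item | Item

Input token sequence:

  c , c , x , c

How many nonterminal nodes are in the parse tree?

8

[Seq [Seq [Seq [Seq [Item c]] , [Item c]] , [Item x]] , [Item c]]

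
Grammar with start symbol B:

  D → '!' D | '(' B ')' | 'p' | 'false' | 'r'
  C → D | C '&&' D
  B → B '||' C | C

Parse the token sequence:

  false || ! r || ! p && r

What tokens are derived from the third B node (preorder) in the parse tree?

false

[B [B [B [C [D false]]] || [C [D ! [D r]]]] || [C [C [D ! [D p]]] && [D r]]]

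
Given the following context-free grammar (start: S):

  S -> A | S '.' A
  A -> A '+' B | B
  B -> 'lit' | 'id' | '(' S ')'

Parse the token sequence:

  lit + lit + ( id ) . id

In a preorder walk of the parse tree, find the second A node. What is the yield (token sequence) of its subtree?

lit + lit

[S [S [A [A [A [B lit]] + [B lit]] + [B ( [S [A [B id]]] )]]] . [A [B id]]]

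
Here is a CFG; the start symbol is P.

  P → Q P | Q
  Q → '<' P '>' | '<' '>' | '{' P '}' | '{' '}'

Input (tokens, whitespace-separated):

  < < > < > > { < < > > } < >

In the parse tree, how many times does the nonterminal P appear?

7

[P [Q < [P [Q < >] [P [Q < >]]] >] [P [Q { [P [Q < [P [Q < >]] >]] }] [P [Q < >]]]]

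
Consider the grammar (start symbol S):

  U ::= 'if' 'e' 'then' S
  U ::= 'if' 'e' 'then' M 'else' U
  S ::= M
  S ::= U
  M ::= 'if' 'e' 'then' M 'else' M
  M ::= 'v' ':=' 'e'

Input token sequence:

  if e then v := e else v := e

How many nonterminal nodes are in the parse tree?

4

[S [M if e then [M v := e] else [M v := e]]]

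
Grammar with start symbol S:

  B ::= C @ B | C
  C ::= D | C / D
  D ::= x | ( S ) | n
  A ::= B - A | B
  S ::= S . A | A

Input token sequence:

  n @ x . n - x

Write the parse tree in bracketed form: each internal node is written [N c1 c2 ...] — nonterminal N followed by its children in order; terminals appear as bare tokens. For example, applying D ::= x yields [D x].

S
S . A
A . A
B . A
C @ B . A
D @ B . A
n @ B . A
n @ C . A
n @ D . A
n @ x . A
n @ x . B - A
n @ x . C - A
n @ x . D - A
n @ x . n - A
n @ x . n - B
n @ x . n - C
n @ x . n - D
n @ x . n - x

[S [S [A [B [C [D n]] @ [B [C [D x]]]]]] . [A [B [C [D n]]] - [A [B [C [D x]]]]]]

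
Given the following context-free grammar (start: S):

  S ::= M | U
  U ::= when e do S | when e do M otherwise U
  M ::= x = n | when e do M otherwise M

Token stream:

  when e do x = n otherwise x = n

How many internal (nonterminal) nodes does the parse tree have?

[S [M when e do [M x = n] otherwise [M x = n]]]

4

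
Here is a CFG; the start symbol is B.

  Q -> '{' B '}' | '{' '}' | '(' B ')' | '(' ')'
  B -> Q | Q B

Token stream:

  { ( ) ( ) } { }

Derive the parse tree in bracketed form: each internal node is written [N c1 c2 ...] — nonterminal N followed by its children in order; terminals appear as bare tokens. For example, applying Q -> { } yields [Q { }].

[B [Q { [B [Q ( )] [B [Q ( )]]] }] [B [Q { }]]]

B
Q B
{ B } B
{ Q B } B
{ ( ) B } B
{ ( ) Q } B
{ ( ) ( ) } B
{ ( ) ( ) } Q
{ ( ) ( ) } { }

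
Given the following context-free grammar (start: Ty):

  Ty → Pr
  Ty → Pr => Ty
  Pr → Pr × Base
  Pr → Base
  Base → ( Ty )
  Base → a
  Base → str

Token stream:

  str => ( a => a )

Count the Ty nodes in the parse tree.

4

[Ty [Pr [Base str]] => [Ty [Pr [Base ( [Ty [Pr [Base a]] => [Ty [Pr [Base a]]]] )]]]]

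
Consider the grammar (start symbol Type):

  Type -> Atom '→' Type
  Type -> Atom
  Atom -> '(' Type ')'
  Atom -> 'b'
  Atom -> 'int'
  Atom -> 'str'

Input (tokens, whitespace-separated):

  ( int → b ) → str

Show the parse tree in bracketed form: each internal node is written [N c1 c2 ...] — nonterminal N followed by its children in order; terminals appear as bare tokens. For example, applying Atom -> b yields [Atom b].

[Type [Atom ( [Type [Atom int] → [Type [Atom b]]] )] → [Type [Atom str]]]

Type
Atom → Type
( Type ) → Type
( Atom → Type ) → Type
( int → Type ) → Type
( int → Atom ) → Type
( int → b ) → Type
( int → b ) → Atom
( int → b ) → str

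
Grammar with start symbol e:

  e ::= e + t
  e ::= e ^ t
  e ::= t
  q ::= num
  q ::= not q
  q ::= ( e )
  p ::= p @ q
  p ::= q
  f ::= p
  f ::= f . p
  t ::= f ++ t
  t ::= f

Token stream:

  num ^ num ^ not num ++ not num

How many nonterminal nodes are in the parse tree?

[e [e [e [t [f [p [q num]]]]] ^ [t [f [p [q num]]]]] ^ [t [f [p [q not [q num]]]] ++ [t [f [p [q not [q num]]]]]]]

21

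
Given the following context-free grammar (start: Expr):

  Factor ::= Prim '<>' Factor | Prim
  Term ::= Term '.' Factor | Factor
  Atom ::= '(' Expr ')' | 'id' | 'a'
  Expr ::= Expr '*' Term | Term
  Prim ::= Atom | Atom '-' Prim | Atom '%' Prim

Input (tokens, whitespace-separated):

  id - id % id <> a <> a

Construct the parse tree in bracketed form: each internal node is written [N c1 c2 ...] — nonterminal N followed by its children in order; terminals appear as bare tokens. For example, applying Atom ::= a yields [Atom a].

Expr
Term
Factor
Prim <> Factor
Atom - Prim <> Factor
id - Prim <> Factor
id - Atom % Prim <> Factor
id - id % Prim <> Factor
id - id % Atom <> Factor
id - id % id <> Factor
id - id % id <> Prim <> Factor
id - id % id <> Atom <> Factor
id - id % id <> a <> Factor
id - id % id <> a <> Prim
id - id % id <> a <> Atom
id - id % id <> a <> a

[Expr [Term [Factor [Prim [Atom id] - [Prim [Atom id] % [Prim [Atom id]]]] <> [Factor [Prim [Atom a]] <> [Factor [Prim [Atom a]]]]]]]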